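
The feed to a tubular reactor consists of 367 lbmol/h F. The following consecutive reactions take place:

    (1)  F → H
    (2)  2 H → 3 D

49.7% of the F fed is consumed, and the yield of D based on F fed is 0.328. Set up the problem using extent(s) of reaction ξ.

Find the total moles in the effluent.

Conversion of F: F consumed = 1ξ₁ = 0.497 × 367 → ξ₁ = 182.4 lbmol/h.
Yield of D: 3ξ₂ / 367 = 0.328 → ξ₂ = 40.13 lbmol/h.
Outlet amounts (n = n₀ + Σ ν·ξ):
  F: 367 − 1(182.4) = 184.6
  H: 0 + 1(182.4) − 2(40.13) = 102.1
  D: 0 + 3(40.13) = 120.4
Total out = 184.6 + 102.1 + 120.4 = 407.1 lbmol/h.

407 lbmol/h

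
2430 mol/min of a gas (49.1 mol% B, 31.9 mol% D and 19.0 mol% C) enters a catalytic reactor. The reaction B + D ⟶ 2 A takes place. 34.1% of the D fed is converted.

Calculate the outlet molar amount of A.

529 mol/min

D reacted = 0.341 × 775.2 = 264.3 mol/min; ν_D = −1, so ξ = 264.3/1 = 264.3 mol/min.
Outlet amounts (n = n₀ + ν ξ):
  B: 1193 − 1(264.3) = 928.8
  D: 775.2 − 1(264.3) = 510.8
  A: 0 + 2(264.3) = 528.7
  C: 461.7 (inert)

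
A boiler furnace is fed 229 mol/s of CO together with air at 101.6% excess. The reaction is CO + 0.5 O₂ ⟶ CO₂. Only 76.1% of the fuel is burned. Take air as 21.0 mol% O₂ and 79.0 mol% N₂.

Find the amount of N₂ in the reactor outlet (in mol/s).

868 mol/s

Stoichiometric O₂ = 0.5 × 229 = 114.5 mol/s; O₂ fed = 114.5 × 2.016 = 230.8 mol/s.
N₂ fed = 230.8 × 79/21 = 868.4 mol/s.
Fuel reacted = 0.761 × 229 → ξ = 174.3 mol/s.
Outlet (n = n₀ + ν ξ):
  CO: 229 − 1(174.3) = 54.73
  O₂: 230.8 − 0.5(174.3) = 143.7
  N₂: 868.4 (inert)
  CO₂: 0 + 1(174.3) = 174.3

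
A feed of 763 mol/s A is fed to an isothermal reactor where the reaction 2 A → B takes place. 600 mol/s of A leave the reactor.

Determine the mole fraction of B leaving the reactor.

0.12

For A: n = n₀ − 2ξ → 600 = 763 − 2ξ, giving ξ = 81.5 mol/s.
Outlet amounts (n = n₀ + ν ξ):
  A: 763 − 2(81.5) = 600
  B: 0 + 1(81.5) = 81.5
Total out = 681.5 mol/s; y_B = 81.5 / 681.5 = 0.1196.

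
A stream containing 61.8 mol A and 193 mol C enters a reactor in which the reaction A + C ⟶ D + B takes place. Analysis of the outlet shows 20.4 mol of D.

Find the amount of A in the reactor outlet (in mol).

For D: n = n₀ + 1ξ → 20.4 = 0 + 1ξ, giving ξ = 20.4 mol.
Outlet amounts (n = n₀ + ν ξ):
  A: 61.8 − 1(20.4) = 41.4
  C: 193 − 1(20.4) = 172.6
  D: 0 + 1(20.4) = 20.4
  B: 0 + 1(20.4) = 20.4

41.4 mol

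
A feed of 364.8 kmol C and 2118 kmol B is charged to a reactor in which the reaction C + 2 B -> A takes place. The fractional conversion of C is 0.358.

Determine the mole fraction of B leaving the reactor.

0.836

C reacted = 0.358 × 364.8 = 130.6 kmol; ν_C = −1, so ξ = 130.6/1 = 130.6 kmol.
Outlet amounts (n = n₀ + ν ξ):
  C: 364.8 − 1(130.6) = 234.2
  B: 2118 − 2(130.6) = 1857
  A: 0 + 1(130.6) = 130.6
Total out = 2222 kmol; y_B = 1857 / 2222 = 0.8358.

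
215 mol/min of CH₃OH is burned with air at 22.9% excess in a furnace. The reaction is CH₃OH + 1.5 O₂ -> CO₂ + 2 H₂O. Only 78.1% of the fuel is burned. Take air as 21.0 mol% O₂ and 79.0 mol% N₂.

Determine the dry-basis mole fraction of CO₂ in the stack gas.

0.0907

Stoichiometric O₂ = 1.5 × 215 = 322.5 mol/min; O₂ fed = 322.5 × 1.229 = 396.4 mol/min.
N₂ fed = 396.4 × 79/21 = 1491 mol/min.
Fuel reacted = 0.781 × 215 → ξ = 167.9 mol/min.
Outlet (n = n₀ + ν ξ):
  CH₃OH: 215 − 1(167.9) = 47.09
  O₂: 396.4 − 1.5(167.9) = 144.5
  N₂: 1491 (inert)
  CO₂: 0 + 1(167.9) = 167.9
  H₂O: 0 + 2(167.9) = 335.8
Dry total = 1851 mol/min; y_CO₂ (dry) = 167.9 / 1851 = 0.09074.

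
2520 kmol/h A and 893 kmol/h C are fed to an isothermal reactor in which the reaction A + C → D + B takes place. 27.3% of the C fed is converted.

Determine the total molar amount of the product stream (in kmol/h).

3410 kmol/h

C reacted = 0.273 × 893 = 243.8 kmol/h; ν_C = −1, so ξ = 243.8/1 = 243.8 kmol/h.
Outlet amounts (n = n₀ + ν ξ):
  A: 2520 − 1(243.8) = 2276
  C: 893 − 1(243.8) = 649.2
  D: 0 + 1(243.8) = 243.8
  B: 0 + 1(243.8) = 243.8
Total out = 2276 + 649.2 + 243.8 + 243.8 = 3413 kmol/h.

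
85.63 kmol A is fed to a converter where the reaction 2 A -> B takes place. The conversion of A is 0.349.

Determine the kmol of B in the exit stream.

A reacted = 0.349 × 85.63 = 29.88 kmol; ν_A = −2, so ξ = 29.88/2 = 14.94 kmol.
Outlet amounts (n = n₀ + ν ξ):
  A: 85.63 − 2(14.94) = 55.75
  B: 0 + 1(14.94) = 14.94

14.9 kmol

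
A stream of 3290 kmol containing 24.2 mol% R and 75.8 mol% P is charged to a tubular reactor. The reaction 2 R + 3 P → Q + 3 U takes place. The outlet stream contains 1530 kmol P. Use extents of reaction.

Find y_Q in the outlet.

0.108

For P: n = n₀ − 3ξ → 1530 = 2494 − 3ξ, giving ξ = 321.3 kmol.
Outlet amounts (n = n₀ + ν ξ):
  R: 796.2 − 2(321.3) = 153.6
  P: 2494 − 3(321.3) = 1530
  Q: 0 + 1(321.3) = 321.3
  U: 0 + 3(321.3) = 963.8
Total out = 2969 kmol; y_Q = 321.3 / 2969 = 0.1082.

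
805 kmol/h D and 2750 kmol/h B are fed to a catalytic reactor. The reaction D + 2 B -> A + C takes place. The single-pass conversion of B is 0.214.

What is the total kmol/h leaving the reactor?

B reacted = 0.214 × 2750 = 588.5 kmol/h; ν_B = −2, so ξ = 588.5/2 = 294.2 kmol/h.
Outlet amounts (n = n₀ + ν ξ):
  D: 805 − 1(294.2) = 510.8
  B: 2750 − 2(294.2) = 2162
  A: 0 + 1(294.2) = 294.2
  C: 0 + 1(294.2) = 294.2
Total out = 510.8 + 2162 + 294.2 + 294.2 = 3261 kmol/h.

3260 kmol/h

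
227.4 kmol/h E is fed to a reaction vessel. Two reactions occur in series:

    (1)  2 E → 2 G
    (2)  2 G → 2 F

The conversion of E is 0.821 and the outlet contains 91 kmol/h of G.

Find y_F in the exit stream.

Conversion of E: E consumed = 2ξ₁ = 0.821 × 227.4 → ξ₁ = 93.35 kmol/h.
G balance: n_G = 0 + 2ξ₁ − 2ξ₂ = 91 → ξ₂ = (2·93.35 − 91)/2 = 47.85 kmol/h.
Outlet amounts (n = n₀ + Σ ν·ξ):
  E: 227.4 − 2(93.35) = 40.7
  G: 0 + 2(93.35) − 2(47.85) = 91
  F: 0 + 2(47.85) = 95.7
Total out = 227.4 kmol/h; y_F = 95.7 / 227.4 = 0.4208.

0.421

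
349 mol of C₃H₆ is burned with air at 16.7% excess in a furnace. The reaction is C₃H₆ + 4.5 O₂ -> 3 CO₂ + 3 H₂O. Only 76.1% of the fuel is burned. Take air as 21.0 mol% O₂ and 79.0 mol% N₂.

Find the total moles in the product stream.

9210 mol

Stoichiometric O₂ = 4.5 × 349 = 1570 mol; O₂ fed = 1570 × 1.167 = 1833 mol.
N₂ fed = 1833 × 79/21 = 6895 mol.
Fuel reacted = 0.761 × 349 → ξ = 265.6 mol.
Outlet (n = n₀ + ν ξ):
  C₃H₆: 349 − 1(265.6) = 83.41
  O₂: 1833 − 4.5(265.6) = 637.6
  N₂: 6895 (inert)
  CO₂: 0 + 3(265.6) = 796.8
  H₂O: 0 + 3(265.6) = 796.8
Total out = 83.41 + 637.6 + 6895 + 796.8 + 796.8 = 9209 mol.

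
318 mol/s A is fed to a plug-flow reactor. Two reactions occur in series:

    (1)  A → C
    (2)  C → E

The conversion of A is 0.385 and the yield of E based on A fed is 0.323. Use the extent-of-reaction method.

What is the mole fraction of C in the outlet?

Conversion of A: A consumed = 1ξ₁ = 0.385 × 318 → ξ₁ = 122.4 mol/s.
Yield of E: 1ξ₂ / 318 = 0.323 → ξ₂ = 102.7 mol/s.
Outlet amounts (n = n₀ + Σ ν·ξ):
  A: 318 − 1(122.4) = 195.6
  C: 0 + 1(122.4) − 1(102.7) = 19.72
  E: 0 + 1(102.7) = 102.7
Total out = 318 mol/s; y_C = 19.72 / 318 = 0.062.

0.062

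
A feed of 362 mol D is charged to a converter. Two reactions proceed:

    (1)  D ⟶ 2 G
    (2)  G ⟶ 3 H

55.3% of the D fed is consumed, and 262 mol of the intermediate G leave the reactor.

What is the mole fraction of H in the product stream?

Conversion of D: D consumed = 1ξ₁ = 0.553 × 362 → ξ₁ = 200.2 mol.
G balance: n_G = 0 + 2ξ₁ − 1ξ₂ = 262 → ξ₂ = (2·200.2 − 262)/1 = 138.4 mol.
Outlet amounts (n = n₀ + Σ ν·ξ):
  D: 362 − 1(200.2) = 161.8
  G: 0 + 2(200.2) − 1(138.4) = 262
  H: 0 + 3(138.4) = 415.1
Total out = 838.9 mol; y_H = 415.1 / 838.9 = 0.4948.

0.495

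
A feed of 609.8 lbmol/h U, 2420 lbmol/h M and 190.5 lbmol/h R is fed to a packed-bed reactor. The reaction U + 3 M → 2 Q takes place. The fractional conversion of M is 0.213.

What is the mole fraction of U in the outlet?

0.152

M reacted = 0.213 × 2420 = 515.5 lbmol/h; ν_M = −3, so ξ = 515.5/3 = 171.8 lbmol/h.
Outlet amounts (n = n₀ + ν ξ):
  U: 609.8 − 1(171.8) = 438
  M: 2420 − 3(171.8) = 1905
  Q: 0 + 2(171.8) = 343.6
  R: 190.5 (inert)
Total out = 2877 lbmol/h; y_U = 438 / 2877 = 0.1523.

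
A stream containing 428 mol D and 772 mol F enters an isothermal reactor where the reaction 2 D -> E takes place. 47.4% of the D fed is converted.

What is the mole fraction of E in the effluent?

D reacted = 0.474 × 428 = 202.9 mol; ν_D = −2, so ξ = 202.9/2 = 101.4 mol.
Outlet amounts (n = n₀ + ν ξ):
  D: 428 − 2(101.4) = 225.1
  E: 0 + 1(101.4) = 101.4
  F: 772 (inert)
Total out = 1099 mol; y_E = 101.4 / 1099 = 0.09234.

0.0923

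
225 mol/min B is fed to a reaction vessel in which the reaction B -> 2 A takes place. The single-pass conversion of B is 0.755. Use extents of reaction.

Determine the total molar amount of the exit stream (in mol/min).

395 mol/min

B reacted = 0.755 × 225 = 169.9 mol/min; ν_B = −1, so ξ = 169.9/1 = 169.9 mol/min.
Outlet amounts (n = n₀ + ν ξ):
  B: 225 − 1(169.9) = 55.12
  A: 0 + 2(169.9) = 339.8
Total out = 55.12 + 339.8 = 394.9 mol/min.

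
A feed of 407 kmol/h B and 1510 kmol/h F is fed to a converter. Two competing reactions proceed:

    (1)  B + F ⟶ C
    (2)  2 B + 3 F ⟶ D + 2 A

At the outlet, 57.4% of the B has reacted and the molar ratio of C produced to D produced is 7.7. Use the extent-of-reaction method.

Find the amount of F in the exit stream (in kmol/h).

Conversion of B: B consumed = 0.574 × 407 = 233.6 kmol/h = 1ξ₁ + 2ξ₂.
Selectivity: 1ξ₁ / (1ξ₂) = 7.7 → ξ₁ = 7.7 ξ₂.
Substitute: (1·7.7 + 2) ξ₂ = 233.6 → ξ₂ = 24.08 kmol/h, ξ₁ = 185.4 kmol/h.
Outlet amounts (n = n₀ + Σ ν·ξ):
  B: 407 − 1(185.4) − 2(24.08) = 173.4
  F: 1510 − 1(185.4) − 3(24.08) = 1252
  C: 0 + 1(185.4) = 185.4
  D: 0 + 1(24.08) = 24.08
  A: 0 + 2(24.08) = 48.17

1250 kmol/h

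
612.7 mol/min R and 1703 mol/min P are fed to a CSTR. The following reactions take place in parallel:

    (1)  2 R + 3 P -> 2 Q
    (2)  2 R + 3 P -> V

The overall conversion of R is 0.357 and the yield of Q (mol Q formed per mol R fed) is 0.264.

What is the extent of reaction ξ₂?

ξ₂ = 28.5 mol/min

Yield of Q: 2ξ₁ / 612.7 = 0.264 → ξ₁ = 80.88 mol/min.
Conversion of R: 2ξ₁ + 2ξ₂ = 0.357 × 612.7 = 218.7 → ξ₂ = 28.49 mol/min.
Outlet amounts (n = n₀ + Σ ν·ξ):
  R: 612.7 − 2(80.88) − 2(28.49) = 394
  P: 1703 − 3(80.88) − 3(28.49) = 1375
  Q: 0 + 2(80.88) = 161.8
  V: 0 + 1(28.49) = 28.49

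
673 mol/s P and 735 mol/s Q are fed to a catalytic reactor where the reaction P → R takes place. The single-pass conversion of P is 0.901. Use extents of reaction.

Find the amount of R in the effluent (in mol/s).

P reacted = 0.901 × 673 = 606.4 mol/s; ν_P = −1, so ξ = 606.4/1 = 606.4 mol/s.
Outlet amounts (n = n₀ + ν ξ):
  P: 673 − 1(606.4) = 66.63
  R: 0 + 1(606.4) = 606.4
  Q: 735 (inert)

606 mol/s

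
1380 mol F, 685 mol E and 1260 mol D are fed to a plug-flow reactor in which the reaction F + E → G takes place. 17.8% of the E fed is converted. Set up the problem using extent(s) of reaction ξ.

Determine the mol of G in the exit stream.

E reacted = 0.178 × 685 = 121.9 mol; ν_E = −1, so ξ = 121.9/1 = 121.9 mol.
Outlet amounts (n = n₀ + ν ξ):
  F: 1380 − 1(121.9) = 1258
  E: 685 − 1(121.9) = 563.1
  G: 0 + 1(121.9) = 121.9
  D: 1260 (inert)

122 mol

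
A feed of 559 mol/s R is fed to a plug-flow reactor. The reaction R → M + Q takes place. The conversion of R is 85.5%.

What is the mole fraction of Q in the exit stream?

R reacted = 0.855 × 559 = 477.9 mol/s; ν_R = −1, so ξ = 477.9/1 = 477.9 mol/s.
Outlet amounts (n = n₀ + ν ξ):
  R: 559 − 1(477.9) = 81.06
  M: 0 + 1(477.9) = 477.9
  Q: 0 + 1(477.9) = 477.9
Total out = 1037 mol/s; y_Q = 477.9 / 1037 = 0.4609.

0.461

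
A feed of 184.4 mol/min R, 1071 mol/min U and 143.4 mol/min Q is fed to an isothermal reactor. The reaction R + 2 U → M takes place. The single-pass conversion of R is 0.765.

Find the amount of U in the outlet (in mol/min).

789 mol/min

R reacted = 0.765 × 184.4 = 141.1 mol/min; ν_R = −1, so ξ = 141.1/1 = 141.1 mol/min.
Outlet amounts (n = n₀ + ν ξ):
  R: 184.4 − 1(141.1) = 43.33
  U: 1071 − 2(141.1) = 788.9
  M: 0 + 1(141.1) = 141.1
  Q: 143.4 (inert)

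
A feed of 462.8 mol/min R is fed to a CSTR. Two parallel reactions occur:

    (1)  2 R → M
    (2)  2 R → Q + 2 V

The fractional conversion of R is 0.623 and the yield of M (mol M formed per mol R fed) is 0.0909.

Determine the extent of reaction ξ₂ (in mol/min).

Yield of M: 1ξ₁ / 462.8 = 0.0909 → ξ₁ = 42.07 mol/min.
Conversion of R: 2ξ₁ + 2ξ₂ = 0.623 × 462.8 = 288.3 → ξ₂ = 102.1 mol/min.
Outlet amounts (n = n₀ + Σ ν·ξ):
  R: 462.8 − 2(42.07) − 2(102.1) = 174.5
  M: 0 + 1(42.07) = 42.07
  Q: 0 + 1(102.1) = 102.1
  V: 0 + 2(102.1) = 204.2

ξ₂ = 102 mol/min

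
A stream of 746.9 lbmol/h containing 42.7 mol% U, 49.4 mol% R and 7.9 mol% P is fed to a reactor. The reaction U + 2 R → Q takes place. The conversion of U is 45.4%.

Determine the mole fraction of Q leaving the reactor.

U reacted = 0.454 × 318.9 = 144.8 lbmol/h; ν_U = −1, so ξ = 144.8/1 = 144.8 lbmol/h.
Outlet amounts (n = n₀ + ν ξ):
  U: 318.9 − 1(144.8) = 174.1
  R: 369 − 2(144.8) = 79.38
  Q: 0 + 1(144.8) = 144.8
  P: 59.01 (inert)
Total out = 457.3 lbmol/h; y_Q = 144.8 / 457.3 = 0.3166.

0.317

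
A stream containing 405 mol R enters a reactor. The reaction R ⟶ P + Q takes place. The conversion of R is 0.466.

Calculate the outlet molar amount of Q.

189 mol

R reacted = 0.466 × 405 = 188.7 mol; ν_R = −1, so ξ = 188.7/1 = 188.7 mol.
Outlet amounts (n = n₀ + ν ξ):
  R: 405 − 1(188.7) = 216.3
  P: 0 + 1(188.7) = 188.7
  Q: 0 + 1(188.7) = 188.7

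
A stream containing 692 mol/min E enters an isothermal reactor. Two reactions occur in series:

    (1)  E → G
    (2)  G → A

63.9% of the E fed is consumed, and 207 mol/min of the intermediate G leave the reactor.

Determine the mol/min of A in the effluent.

Conversion of E: E consumed = 1ξ₁ = 0.639 × 692 → ξ₁ = 442.2 mol/min.
G balance: n_G = 0 + 1ξ₁ − 1ξ₂ = 207 → ξ₂ = (1·442.2 − 207)/1 = 235.2 mol/min.
Outlet amounts (n = n₀ + Σ ν·ξ):
  E: 692 − 1(442.2) = 249.8
  G: 0 + 1(442.2) − 1(235.2) = 207
  A: 0 + 1(235.2) = 235.2

235 mol/min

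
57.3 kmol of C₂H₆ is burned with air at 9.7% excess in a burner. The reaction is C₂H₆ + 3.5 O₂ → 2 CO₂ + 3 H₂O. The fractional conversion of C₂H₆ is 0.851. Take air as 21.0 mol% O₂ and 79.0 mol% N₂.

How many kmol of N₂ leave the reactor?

Stoichiometric O₂ = 3.5 × 57.3 = 200.5 kmol; O₂ fed = 200.5 × 1.097 = 220 kmol.
N₂ fed = 220 × 79/21 = 827.6 kmol.
Fuel reacted = 0.851 × 57.3 → ξ = 48.76 kmol.
Outlet (n = n₀ + ν ξ):
  C₂H₆: 57.3 − 1(48.76) = 8.538
  O₂: 220 − 3.5(48.76) = 49.34
  N₂: 827.6 (inert)
  CO₂: 0 + 2(48.76) = 97.52
  H₂O: 0 + 3(48.76) = 146.3

828 kmol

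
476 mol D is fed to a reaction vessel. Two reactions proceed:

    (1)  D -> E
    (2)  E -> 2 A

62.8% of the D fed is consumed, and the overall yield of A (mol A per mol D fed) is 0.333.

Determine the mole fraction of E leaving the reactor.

Conversion of D: D consumed = 1ξ₁ = 0.628 × 476 → ξ₁ = 298.9 mol.
Yield of A: 2ξ₂ / 476 = 0.333 → ξ₂ = 79.25 mol.
Outlet amounts (n = n₀ + Σ ν·ξ):
  D: 476 − 1(298.9) = 177.1
  E: 0 + 1(298.9) − 1(79.25) = 219.7
  A: 0 + 2(79.25) = 158.5
Total out = 555.3 mol; y_E = 219.7 / 555.3 = 0.3956.

0.396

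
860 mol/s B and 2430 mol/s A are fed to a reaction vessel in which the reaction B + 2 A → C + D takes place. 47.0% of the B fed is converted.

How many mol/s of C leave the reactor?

B reacted = 0.47 × 860 = 404.2 mol/s; ν_B = −1, so ξ = 404.2/1 = 404.2 mol/s.
Outlet amounts (n = n₀ + ν ξ):
  B: 860 − 1(404.2) = 455.8
  A: 2430 − 2(404.2) = 1622
  C: 0 + 1(404.2) = 404.2
  D: 0 + 1(404.2) = 404.2

404 mol/s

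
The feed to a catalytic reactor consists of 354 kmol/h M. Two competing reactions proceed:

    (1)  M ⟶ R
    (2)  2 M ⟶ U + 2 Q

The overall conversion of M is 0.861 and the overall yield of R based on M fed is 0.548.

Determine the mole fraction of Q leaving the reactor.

0.271

Yield of R: 1ξ₁ / 354 = 0.548 → ξ₁ = 194 kmol/h.
Conversion of M: 1ξ₁ + 2ξ₂ = 0.861 × 354 = 304.8 → ξ₂ = 55.4 kmol/h.
Outlet amounts (n = n₀ + Σ ν·ξ):
  M: 354 − 1(194) − 2(55.4) = 49.21
  R: 0 + 1(194) = 194
  U: 0 + 1(55.4) = 55.4
  Q: 0 + 2(55.4) = 110.8
Total out = 409.4 kmol/h; y_Q = 110.8 / 409.4 = 0.2706.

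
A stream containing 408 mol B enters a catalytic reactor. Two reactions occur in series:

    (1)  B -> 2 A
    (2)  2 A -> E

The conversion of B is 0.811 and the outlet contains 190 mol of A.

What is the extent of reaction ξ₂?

Conversion of B: B consumed = 1ξ₁ = 0.811 × 408 → ξ₁ = 330.9 mol.
A balance: n_A = 0 + 2ξ₁ − 2ξ₂ = 190 → ξ₂ = (2·330.9 − 190)/2 = 235.9 mol.
Outlet amounts (n = n₀ + Σ ν·ξ):
  B: 408 − 1(330.9) = 77.11
  A: 0 + 2(330.9) − 2(235.9) = 190
  E: 0 + 1(235.9) = 235.9

ξ₂ = 236 mol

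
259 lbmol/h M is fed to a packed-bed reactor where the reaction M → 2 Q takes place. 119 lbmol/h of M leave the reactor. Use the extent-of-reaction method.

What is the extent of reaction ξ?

ξ = 140 lbmol/h

For M: n = n₀ − 1ξ → 119 = 259 − 1ξ, giving ξ = 140 lbmol/h.
Outlet amounts (n = n₀ + ν ξ):
  M: 259 − 1(140) = 119
  Q: 0 + 2(140) = 280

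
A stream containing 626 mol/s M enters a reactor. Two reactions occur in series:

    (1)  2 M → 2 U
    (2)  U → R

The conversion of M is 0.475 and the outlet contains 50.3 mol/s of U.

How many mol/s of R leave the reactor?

247 mol/s

Conversion of M: M consumed = 2ξ₁ = 0.475 × 626 → ξ₁ = 148.7 mol/s.
U balance: n_U = 0 + 2ξ₁ − 1ξ₂ = 50.3 → ξ₂ = (2·148.7 − 50.3)/1 = 247 mol/s.
Outlet amounts (n = n₀ + Σ ν·ξ):
  M: 626 − 2(148.7) = 328.7
  U: 0 + 2(148.7) − 1(247) = 50.3
  R: 0 + 1(247) = 247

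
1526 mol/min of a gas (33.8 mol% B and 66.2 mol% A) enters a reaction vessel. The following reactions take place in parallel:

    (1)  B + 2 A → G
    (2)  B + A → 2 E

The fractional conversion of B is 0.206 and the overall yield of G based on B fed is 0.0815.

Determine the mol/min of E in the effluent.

128 mol/min

Yield of G: 1ξ₁ / 515.8 = 0.0815 → ξ₁ = 42.04 mol/min.
Conversion of B: 1ξ₁ + 1ξ₂ = 0.206 × 515.8 = 106.3 → ξ₂ = 64.22 mol/min.
Outlet amounts (n = n₀ + Σ ν·ξ):
  B: 515.8 − 1(42.04) − 1(64.22) = 409.5
  A: 1010 − 2(42.04) − 1(64.22) = 861.9
  G: 0 + 1(42.04) = 42.04
  E: 0 + 2(64.22) = 128.4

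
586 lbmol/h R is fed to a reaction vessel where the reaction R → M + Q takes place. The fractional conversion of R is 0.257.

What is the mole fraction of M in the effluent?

0.204

R reacted = 0.257 × 586 = 150.6 lbmol/h; ν_R = −1, so ξ = 150.6/1 = 150.6 lbmol/h.
Outlet amounts (n = n₀ + ν ξ):
  R: 586 − 1(150.6) = 435.4
  M: 0 + 1(150.6) = 150.6
  Q: 0 + 1(150.6) = 150.6
Total out = 736.6 lbmol/h; y_M = 150.6 / 736.6 = 0.2045.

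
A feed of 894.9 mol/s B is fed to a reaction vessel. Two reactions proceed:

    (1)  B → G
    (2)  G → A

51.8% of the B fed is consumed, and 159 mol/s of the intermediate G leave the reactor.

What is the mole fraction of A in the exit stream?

0.34

Conversion of B: B consumed = 1ξ₁ = 0.518 × 894.9 → ξ₁ = 463.6 mol/s.
G balance: n_G = 0 + 1ξ₁ − 1ξ₂ = 159 → ξ₂ = (1·463.6 − 159)/1 = 304.6 mol/s.
Outlet amounts (n = n₀ + Σ ν·ξ):
  B: 894.9 − 1(463.6) = 431.3
  G: 0 + 1(463.6) − 1(304.6) = 159
  A: 0 + 1(304.6) = 304.6
Total out = 894.9 mol/s; y_A = 304.6 / 894.9 = 0.3403.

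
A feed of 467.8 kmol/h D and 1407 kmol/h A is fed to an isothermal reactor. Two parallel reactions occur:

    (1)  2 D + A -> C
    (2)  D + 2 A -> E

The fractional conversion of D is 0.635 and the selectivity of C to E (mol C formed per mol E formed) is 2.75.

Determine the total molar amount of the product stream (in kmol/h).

Conversion of D: D consumed = 0.635 × 467.8 = 297.1 kmol/h = 2ξ₁ + 1ξ₂.
Selectivity: 1ξ₁ / (1ξ₂) = 2.75 → ξ₁ = 2.75 ξ₂.
Substitute: (2·2.75 + 1) ξ₂ = 297.1 → ξ₂ = 45.7 kmol/h, ξ₁ = 125.7 kmol/h.
Outlet amounts (n = n₀ + Σ ν·ξ):
  D: 467.8 − 2(125.7) − 1(45.7) = 170.7
  A: 1407 − 1(125.7) − 2(45.7) = 1190
  C: 0 + 1(125.7) = 125.7
  E: 0 + 1(45.7) = 45.7
Total out = 170.7 + 1190 + 125.7 + 45.7 = 1532 kmol/h.

1530 kmol/h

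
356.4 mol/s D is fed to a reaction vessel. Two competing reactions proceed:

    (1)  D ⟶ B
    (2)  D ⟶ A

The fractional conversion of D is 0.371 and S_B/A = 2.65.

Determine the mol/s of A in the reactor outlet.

36.2 mol/s

Conversion of D: D consumed = 0.371 × 356.4 = 132.2 mol/s = 1ξ₁ + 1ξ₂.
Selectivity: 1ξ₁ / (1ξ₂) = 2.65 → ξ₁ = 2.65 ξ₂.
Substitute: (1·2.65 + 1) ξ₂ = 132.2 → ξ₂ = 36.23 mol/s, ξ₁ = 96 mol/s.
Outlet amounts (n = n₀ + Σ ν·ξ):
  D: 356.4 − 1(96) − 1(36.23) = 224.2
  B: 0 + 1(96) = 96
  A: 0 + 1(36.23) = 36.23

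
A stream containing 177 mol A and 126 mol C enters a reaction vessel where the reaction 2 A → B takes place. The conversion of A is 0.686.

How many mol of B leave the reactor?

A reacted = 0.686 × 177 = 121.4 mol; ν_A = −2, so ξ = 121.4/2 = 60.71 mol.
Outlet amounts (n = n₀ + ν ξ):
  A: 177 − 2(60.71) = 55.58
  B: 0 + 1(60.71) = 60.71
  C: 126 (inert)

60.7 mol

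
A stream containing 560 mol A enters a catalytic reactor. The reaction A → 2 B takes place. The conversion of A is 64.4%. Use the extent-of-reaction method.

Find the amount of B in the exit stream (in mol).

A reacted = 0.644 × 560 = 360.6 mol; ν_A = −1, so ξ = 360.6/1 = 360.6 mol.
Outlet amounts (n = n₀ + ν ξ):
  A: 560 − 1(360.6) = 199.4
  B: 0 + 2(360.6) = 721.3

721 mol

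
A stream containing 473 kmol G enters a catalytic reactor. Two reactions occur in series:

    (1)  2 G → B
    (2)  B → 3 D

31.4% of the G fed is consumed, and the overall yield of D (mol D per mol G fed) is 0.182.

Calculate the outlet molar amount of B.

45.6 kmol

Conversion of G: G consumed = 2ξ₁ = 0.314 × 473 → ξ₁ = 74.26 kmol.
Yield of D: 3ξ₂ / 473 = 0.182 → ξ₂ = 28.7 kmol.
Outlet amounts (n = n₀ + Σ ν·ξ):
  G: 473 − 2(74.26) = 324.5
  B: 0 + 1(74.26) − 1(28.7) = 45.57
  D: 0 + 3(28.7) = 86.09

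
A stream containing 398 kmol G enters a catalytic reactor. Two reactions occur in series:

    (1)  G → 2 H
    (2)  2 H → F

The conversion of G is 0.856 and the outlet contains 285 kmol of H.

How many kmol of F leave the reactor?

Conversion of G: G consumed = 1ξ₁ = 0.856 × 398 → ξ₁ = 340.7 kmol.
H balance: n_H = 0 + 2ξ₁ − 2ξ₂ = 285 → ξ₂ = (2·340.7 − 285)/2 = 198.2 kmol.
Outlet amounts (n = n₀ + Σ ν·ξ):
  G: 398 − 1(340.7) = 57.31
  H: 0 + 2(340.7) − 2(198.2) = 285
  F: 0 + 1(198.2) = 198.2

198 kmol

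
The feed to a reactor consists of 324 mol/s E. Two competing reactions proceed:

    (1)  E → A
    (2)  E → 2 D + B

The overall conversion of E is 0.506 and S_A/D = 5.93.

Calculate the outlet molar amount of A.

151 mol/s

Conversion of E: E consumed = 0.506 × 324 = 163.9 mol/s = 1ξ₁ + 1ξ₂.
Selectivity: 1ξ₁ / (2ξ₂) = 5.93 → ξ₁ = 11.86 ξ₂.
Substitute: (1·11.86 + 1) ξ₂ = 163.9 → ξ₂ = 12.75 mol/s, ξ₁ = 151.2 mol/s.
Outlet amounts (n = n₀ + Σ ν·ξ):
  E: 324 − 1(151.2) − 1(12.75) = 160.1
  A: 0 + 1(151.2) = 151.2
  D: 0 + 2(12.75) = 25.5
  B: 0 + 1(12.75) = 12.75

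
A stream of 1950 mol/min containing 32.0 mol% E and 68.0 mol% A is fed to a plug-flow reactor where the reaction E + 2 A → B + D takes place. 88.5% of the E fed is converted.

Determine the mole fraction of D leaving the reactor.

E reacted = 0.885 × 624 = 552.2 mol/min; ν_E = −1, so ξ = 552.2/1 = 552.2 mol/min.
Outlet amounts (n = n₀ + ν ξ):
  E: 624 − 1(552.2) = 71.76
  A: 1326 − 2(552.2) = 221.5
  B: 0 + 1(552.2) = 552.2
  D: 0 + 1(552.2) = 552.2
Total out = 1398 mol/min; y_D = 552.2 / 1398 = 0.3951.

0.395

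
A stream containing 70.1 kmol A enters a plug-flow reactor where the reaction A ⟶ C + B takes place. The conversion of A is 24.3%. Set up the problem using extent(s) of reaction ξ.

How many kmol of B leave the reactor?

17 kmol

A reacted = 0.243 × 70.1 = 17.03 kmol; ν_A = −1, so ξ = 17.03/1 = 17.03 kmol.
Outlet amounts (n = n₀ + ν ξ):
  A: 70.1 − 1(17.03) = 53.07
  C: 0 + 1(17.03) = 17.03
  B: 0 + 1(17.03) = 17.03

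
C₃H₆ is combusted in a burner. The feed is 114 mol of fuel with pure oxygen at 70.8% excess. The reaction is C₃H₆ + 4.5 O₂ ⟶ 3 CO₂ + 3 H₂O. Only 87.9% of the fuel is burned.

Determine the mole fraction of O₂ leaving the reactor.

0.409

Stoichiometric O₂ = 4.5 × 114 = 513 mol; O₂ fed = 513 × 1.708 = 876.2 mol.
Fuel reacted = 0.879 × 114 → ξ = 100.2 mol.
Outlet (n = n₀ + ν ξ):
  C₃H₆: 114 − 1(100.2) = 13.79
  O₂: 876.2 − 4.5(100.2) = 425.3
  CO₂: 0 + 3(100.2) = 300.6
  H₂O: 0 + 3(100.2) = 300.6
Total out = 1040 mol; y_O₂ = 425.3 / 1040 = 0.4088.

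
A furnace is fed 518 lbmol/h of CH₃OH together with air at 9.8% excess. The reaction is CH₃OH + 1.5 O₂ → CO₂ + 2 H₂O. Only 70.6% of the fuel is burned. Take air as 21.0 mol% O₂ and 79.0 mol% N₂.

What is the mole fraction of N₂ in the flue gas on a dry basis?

Stoichiometric O₂ = 1.5 × 518 = 777 lbmol/h; O₂ fed = 777 × 1.098 = 853.1 lbmol/h.
N₂ fed = 853.1 × 79/21 = 3209 lbmol/h.
Fuel reacted = 0.706 × 518 → ξ = 365.7 lbmol/h.
Outlet (n = n₀ + ν ξ):
  CH₃OH: 518 − 1(365.7) = 152.3
  O₂: 853.1 − 1.5(365.7) = 304.6
  N₂: 3209 (inert)
  CO₂: 0 + 1(365.7) = 365.7
  H₂O: 0 + 2(365.7) = 731.4
Dry total = 4032 lbmol/h; y_N₂ (dry) = 3209 / 4032 = 0.796.

0.796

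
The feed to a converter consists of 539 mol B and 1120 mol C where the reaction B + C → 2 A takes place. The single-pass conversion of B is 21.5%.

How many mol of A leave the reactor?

B reacted = 0.215 × 539 = 115.9 mol; ν_B = −1, so ξ = 115.9/1 = 115.9 mol.
Outlet amounts (n = n₀ + ν ξ):
  B: 539 − 1(115.9) = 423.1
  C: 1120 − 1(115.9) = 1004
  A: 0 + 2(115.9) = 231.8

232 mol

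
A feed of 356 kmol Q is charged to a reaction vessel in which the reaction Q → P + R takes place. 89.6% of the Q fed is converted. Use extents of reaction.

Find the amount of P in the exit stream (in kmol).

319 kmol

Q reacted = 0.896 × 356 = 319 kmol; ν_Q = −1, so ξ = 319/1 = 319 kmol.
Outlet amounts (n = n₀ + ν ξ):
  Q: 356 − 1(319) = 37.02
  P: 0 + 1(319) = 319
  R: 0 + 1(319) = 319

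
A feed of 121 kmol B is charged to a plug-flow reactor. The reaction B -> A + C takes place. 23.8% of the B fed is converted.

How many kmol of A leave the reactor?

28.8 kmol

B reacted = 0.238 × 121 = 28.8 kmol; ν_B = −1, so ξ = 28.8/1 = 28.8 kmol.
Outlet amounts (n = n₀ + ν ξ):
  B: 121 − 1(28.8) = 92.2
  A: 0 + 1(28.8) = 28.8
  C: 0 + 1(28.8) = 28.8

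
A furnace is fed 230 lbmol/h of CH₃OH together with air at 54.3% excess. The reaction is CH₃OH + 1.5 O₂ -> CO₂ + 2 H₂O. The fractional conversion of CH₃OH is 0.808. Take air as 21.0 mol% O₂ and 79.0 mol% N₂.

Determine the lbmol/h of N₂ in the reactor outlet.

2000 lbmol/h

Stoichiometric O₂ = 1.5 × 230 = 345 lbmol/h; O₂ fed = 345 × 1.543 = 532.3 lbmol/h.
N₂ fed = 532.3 × 79/21 = 2003 lbmol/h.
Fuel reacted = 0.808 × 230 → ξ = 185.8 lbmol/h.
Outlet (n = n₀ + ν ξ):
  CH₃OH: 230 − 1(185.8) = 44.16
  O₂: 532.3 − 1.5(185.8) = 253.6
  N₂: 2003 (inert)
  CO₂: 0 + 1(185.8) = 185.8
  H₂O: 0 + 2(185.8) = 371.7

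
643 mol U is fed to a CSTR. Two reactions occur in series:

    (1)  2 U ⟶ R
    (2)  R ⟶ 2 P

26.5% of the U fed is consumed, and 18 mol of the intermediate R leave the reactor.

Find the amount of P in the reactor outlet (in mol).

134 mol

Conversion of U: U consumed = 2ξ₁ = 0.265 × 643 → ξ₁ = 85.2 mol.
R balance: n_R = 0 + 1ξ₁ − 1ξ₂ = 18 → ξ₂ = (1·85.2 − 18)/1 = 67.2 mol.
Outlet amounts (n = n₀ + Σ ν·ξ):
  U: 643 − 2(85.2) = 472.6
  R: 0 + 1(85.2) − 1(67.2) = 18
  P: 0 + 2(67.2) = 134.4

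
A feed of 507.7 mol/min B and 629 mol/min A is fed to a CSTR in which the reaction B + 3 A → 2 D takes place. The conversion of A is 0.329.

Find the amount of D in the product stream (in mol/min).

138 mol/min

A reacted = 0.329 × 629 = 206.9 mol/min; ν_A = −3, so ξ = 206.9/3 = 68.98 mol/min.
Outlet amounts (n = n₀ + ν ξ):
  B: 507.7 − 1(68.98) = 438.7
  A: 629 − 3(68.98) = 422.1
  D: 0 + 2(68.98) = 138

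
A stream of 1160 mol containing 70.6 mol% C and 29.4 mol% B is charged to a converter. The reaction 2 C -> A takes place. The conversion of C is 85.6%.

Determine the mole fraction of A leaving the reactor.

C reacted = 0.856 × 819 = 701 mol; ν_C = −2, so ξ = 701/2 = 350.5 mol.
Outlet amounts (n = n₀ + ν ξ):
  C: 819 − 2(350.5) = 117.9
  A: 0 + 1(350.5) = 350.5
  B: 341 (inert)
Total out = 809.5 mol; y_A = 350.5 / 809.5 = 0.433.

0.433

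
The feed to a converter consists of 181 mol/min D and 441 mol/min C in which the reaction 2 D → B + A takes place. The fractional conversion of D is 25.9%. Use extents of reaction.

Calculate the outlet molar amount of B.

D reacted = 0.259 × 181 = 46.88 mol/min; ν_D = −2, so ξ = 46.88/2 = 23.44 mol/min.
Outlet amounts (n = n₀ + ν ξ):
  D: 181 − 2(23.44) = 134.1
  B: 0 + 1(23.44) = 23.44
  A: 0 + 1(23.44) = 23.44
  C: 441 (inert)

23.4 mol/min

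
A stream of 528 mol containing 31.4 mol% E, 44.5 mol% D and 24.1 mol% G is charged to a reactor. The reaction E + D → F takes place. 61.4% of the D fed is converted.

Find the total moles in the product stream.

D reacted = 0.614 × 235 = 144.3 mol; ν_D = −1, so ξ = 144.3/1 = 144.3 mol.
Outlet amounts (n = n₀ + ν ξ):
  E: 165.8 − 1(144.3) = 21.53
  D: 235 − 1(144.3) = 90.69
  F: 0 + 1(144.3) = 144.3
  G: 127.2 (inert)
Total out = 21.53 + 90.69 + 144.3 + 127.2 = 383.7 mol.

384 mol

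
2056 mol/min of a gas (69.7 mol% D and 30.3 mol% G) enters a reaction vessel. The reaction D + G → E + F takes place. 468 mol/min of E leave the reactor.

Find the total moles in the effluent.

2060 mol/min

For E: n = n₀ + 1ξ → 468 = 0 + 1ξ, giving ξ = 468 mol/min.
Outlet amounts (n = n₀ + ν ξ):
  D: 1433 − 1(468) = 965
  G: 623 − 1(468) = 155
  E: 0 + 1(468) = 468
  F: 0 + 1(468) = 468
Total out = 965 + 155 + 468 + 468 = 2056 mol/min.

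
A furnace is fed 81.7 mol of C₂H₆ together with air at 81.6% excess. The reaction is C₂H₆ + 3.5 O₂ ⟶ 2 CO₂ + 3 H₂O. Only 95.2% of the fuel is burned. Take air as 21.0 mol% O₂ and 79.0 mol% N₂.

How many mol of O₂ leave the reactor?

247 mol

Stoichiometric O₂ = 3.5 × 81.7 = 285.9 mol; O₂ fed = 285.9 × 1.816 = 519.3 mol.
N₂ fed = 519.3 × 79/21 = 1954 mol.
Fuel reacted = 0.952 × 81.7 → ξ = 77.78 mol.
Outlet (n = n₀ + ν ξ):
  C₂H₆: 81.7 − 1(77.78) = 3.922
  O₂: 519.3 − 3.5(77.78) = 247.1
  N₂: 1954 (inert)
  CO₂: 0 + 2(77.78) = 155.6
  H₂O: 0 + 3(77.78) = 233.3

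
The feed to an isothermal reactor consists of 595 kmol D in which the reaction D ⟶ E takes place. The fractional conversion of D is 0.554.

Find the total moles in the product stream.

595 kmol

D reacted = 0.554 × 595 = 329.6 kmol; ν_D = −1, so ξ = 329.6/1 = 329.6 kmol.
Outlet amounts (n = n₀ + ν ξ):
  D: 595 − 1(329.6) = 265.4
  E: 0 + 1(329.6) = 329.6
Total out = 265.4 + 329.6 = 595 kmol.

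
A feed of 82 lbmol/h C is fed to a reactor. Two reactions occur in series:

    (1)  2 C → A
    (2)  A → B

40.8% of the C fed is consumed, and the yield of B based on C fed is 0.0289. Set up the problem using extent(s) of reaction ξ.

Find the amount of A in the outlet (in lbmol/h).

Conversion of C: C consumed = 2ξ₁ = 0.408 × 82 → ξ₁ = 16.73 lbmol/h.
Yield of B: 1ξ₂ / 82 = 0.0289 → ξ₂ = 2.37 lbmol/h.
Outlet amounts (n = n₀ + Σ ν·ξ):
  C: 82 − 2(16.73) = 48.54
  A: 0 + 1(16.73) − 1(2.37) = 14.36
  B: 0 + 1(2.37) = 2.37

14.4 lbmol/h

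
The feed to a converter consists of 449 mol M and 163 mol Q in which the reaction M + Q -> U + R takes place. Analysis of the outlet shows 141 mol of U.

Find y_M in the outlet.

0.503

For U: n = n₀ + 1ξ → 141 = 0 + 1ξ, giving ξ = 141 mol.
Outlet amounts (n = n₀ + ν ξ):
  M: 449 − 1(141) = 308
  Q: 163 − 1(141) = 22
  U: 0 + 1(141) = 141
  R: 0 + 1(141) = 141
Total out = 612 mol; y_M = 308 / 612 = 0.5033.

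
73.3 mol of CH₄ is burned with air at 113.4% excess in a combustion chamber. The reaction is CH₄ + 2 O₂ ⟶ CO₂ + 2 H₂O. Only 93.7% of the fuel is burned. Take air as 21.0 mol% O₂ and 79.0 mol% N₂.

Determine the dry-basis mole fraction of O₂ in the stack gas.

Stoichiometric O₂ = 2 × 73.3 = 146.6 mol; O₂ fed = 146.6 × 2.134 = 312.8 mol.
N₂ fed = 312.8 × 79/21 = 1177 mol.
Fuel reacted = 0.937 × 73.3 → ξ = 68.68 mol.
Outlet (n = n₀ + ν ξ):
  CH₄: 73.3 − 1(68.68) = 4.618
  O₂: 312.8 − 2(68.68) = 175.5
  N₂: 1177 (inert)
  CO₂: 0 + 1(68.68) = 68.68
  H₂O: 0 + 2(68.68) = 137.4
Dry total = 1426 mol; y_O₂ (dry) = 175.5 / 1426 = 0.1231.

0.123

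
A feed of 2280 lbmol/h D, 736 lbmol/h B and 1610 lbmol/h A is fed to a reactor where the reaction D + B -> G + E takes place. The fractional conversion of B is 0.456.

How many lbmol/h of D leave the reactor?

B reacted = 0.456 × 736 = 335.6 lbmol/h; ν_B = −1, so ξ = 335.6/1 = 335.6 lbmol/h.
Outlet amounts (n = n₀ + ν ξ):
  D: 2280 − 1(335.6) = 1944
  B: 736 − 1(335.6) = 400.4
  G: 0 + 1(335.6) = 335.6
  E: 0 + 1(335.6) = 335.6
  A: 1610 (inert)

1940 lbmol/h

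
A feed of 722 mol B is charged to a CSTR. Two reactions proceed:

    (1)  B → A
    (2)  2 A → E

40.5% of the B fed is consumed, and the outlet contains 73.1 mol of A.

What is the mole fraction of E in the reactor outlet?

Conversion of B: B consumed = 1ξ₁ = 0.405 × 722 → ξ₁ = 292.4 mol.
A balance: n_A = 0 + 1ξ₁ − 2ξ₂ = 73.1 → ξ₂ = (1·292.4 − 73.1)/2 = 109.7 mol.
Outlet amounts (n = n₀ + Σ ν·ξ):
  B: 722 − 1(292.4) = 429.6
  A: 0 + 1(292.4) − 2(109.7) = 73.1
  E: 0 + 1(109.7) = 109.7
Total out = 612.3 mol; y_E = 109.7 / 612.3 = 0.1791.

0.179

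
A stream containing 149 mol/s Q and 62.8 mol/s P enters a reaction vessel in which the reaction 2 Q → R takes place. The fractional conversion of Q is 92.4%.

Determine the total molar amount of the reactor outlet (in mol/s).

143 mol/s

Q reacted = 0.924 × 149 = 137.7 mol/s; ν_Q = −2, so ξ = 137.7/2 = 68.84 mol/s.
Outlet amounts (n = n₀ + ν ξ):
  Q: 149 − 2(68.84) = 11.32
  R: 0 + 1(68.84) = 68.84
  P: 62.8 (inert)
Total out = 11.32 + 68.84 + 62.8 = 143 mol/s.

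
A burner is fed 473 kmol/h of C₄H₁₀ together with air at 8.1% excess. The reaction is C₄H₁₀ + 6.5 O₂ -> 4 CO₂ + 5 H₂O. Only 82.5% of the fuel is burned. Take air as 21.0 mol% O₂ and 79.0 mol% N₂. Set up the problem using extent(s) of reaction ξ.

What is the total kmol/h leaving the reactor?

16900 kmol/h

Stoichiometric O₂ = 6.5 × 473 = 3074 kmol/h; O₂ fed = 3074 × 1.081 = 3324 kmol/h.
N₂ fed = 3324 × 79/21 = 12500 kmol/h.
Fuel reacted = 0.825 × 473 → ξ = 390.2 kmol/h.
Outlet (n = n₀ + ν ξ):
  C₄H₁₀: 473 − 1(390.2) = 82.78
  O₂: 3324 − 6.5(390.2) = 787.1
  N₂: 12500 (inert)
  CO₂: 0 + 4(390.2) = 1561
  H₂O: 0 + 5(390.2) = 1951
Total out = 82.78 + 787.1 + 12500 + 1561 + 1951 = 16880 kmol/h.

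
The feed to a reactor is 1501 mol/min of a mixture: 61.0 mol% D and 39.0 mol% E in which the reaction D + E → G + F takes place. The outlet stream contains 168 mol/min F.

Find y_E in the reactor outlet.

0.278

For F: n = n₀ + 1ξ → 168 = 0 + 1ξ, giving ξ = 168 mol/min.
Outlet amounts (n = n₀ + ν ξ):
  D: 915.6 − 1(168) = 747.6
  E: 585.4 − 1(168) = 417.4
  G: 0 + 1(168) = 168
  F: 0 + 1(168) = 168
Total out = 1501 mol/min; y_E = 417.4 / 1501 = 0.2781.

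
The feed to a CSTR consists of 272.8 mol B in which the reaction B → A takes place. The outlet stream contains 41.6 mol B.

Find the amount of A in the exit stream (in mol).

231 mol

For B: n = n₀ − 1ξ → 41.6 = 272.8 − 1ξ, giving ξ = 231.2 mol.
Outlet amounts (n = n₀ + ν ξ):
  B: 272.8 − 1(231.2) = 41.6
  A: 0 + 1(231.2) = 231.2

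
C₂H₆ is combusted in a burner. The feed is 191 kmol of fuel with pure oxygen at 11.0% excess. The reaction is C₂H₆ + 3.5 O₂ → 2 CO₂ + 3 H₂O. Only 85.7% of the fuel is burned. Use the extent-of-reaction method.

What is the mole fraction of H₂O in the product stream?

Stoichiometric O₂ = 3.5 × 191 = 668.5 kmol; O₂ fed = 668.5 × 1.110 = 742 kmol.
Fuel reacted = 0.857 × 191 → ξ = 163.7 kmol.
Outlet (n = n₀ + ν ξ):
  C₂H₆: 191 − 1(163.7) = 27.31
  O₂: 742 − 3.5(163.7) = 169.1
  CO₂: 0 + 2(163.7) = 327.4
  H₂O: 0 + 3(163.7) = 491.1
Total out = 1015 kmol; y_H₂O = 491.1 / 1015 = 0.4839.

0.484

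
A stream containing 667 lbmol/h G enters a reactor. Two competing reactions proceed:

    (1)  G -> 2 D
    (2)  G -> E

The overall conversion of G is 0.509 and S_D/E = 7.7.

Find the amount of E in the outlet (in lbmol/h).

70 lbmol/h

Conversion of G: G consumed = 0.509 × 667 = 339.5 lbmol/h = 1ξ₁ + 1ξ₂.
Selectivity: 2ξ₁ / (1ξ₂) = 7.7 → ξ₁ = 3.85 ξ₂.
Substitute: (1·3.85 + 1) ξ₂ = 339.5 → ξ₂ = 70 lbmol/h, ξ₁ = 269.5 lbmol/h.
Outlet amounts (n = n₀ + Σ ν·ξ):
  G: 667 − 1(269.5) − 1(70) = 327.5
  D: 0 + 2(269.5) = 539
  E: 0 + 1(70) = 70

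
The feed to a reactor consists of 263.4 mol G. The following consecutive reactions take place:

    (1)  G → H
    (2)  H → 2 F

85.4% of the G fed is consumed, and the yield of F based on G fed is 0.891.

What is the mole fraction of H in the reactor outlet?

0.283

Conversion of G: G consumed = 1ξ₁ = 0.854 × 263.4 → ξ₁ = 224.9 mol.
Yield of F: 2ξ₂ / 263.4 = 0.891 → ξ₂ = 117.3 mol.
Outlet amounts (n = n₀ + Σ ν·ξ):
  G: 263.4 − 1(224.9) = 38.46
  H: 0 + 1(224.9) − 1(117.3) = 107.6
  F: 0 + 2(117.3) = 234.7
Total out = 380.7 mol; y_H = 107.6 / 380.7 = 0.2826.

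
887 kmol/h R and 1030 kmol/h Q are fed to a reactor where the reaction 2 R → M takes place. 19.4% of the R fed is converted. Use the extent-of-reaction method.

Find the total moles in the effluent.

1830 kmol/h

R reacted = 0.194 × 887 = 172.1 kmol/h; ν_R = −2, so ξ = 172.1/2 = 86.04 kmol/h.
Outlet amounts (n = n₀ + ν ξ):
  R: 887 − 2(86.04) = 714.9
  M: 0 + 1(86.04) = 86.04
  Q: 1030 (inert)
Total out = 714.9 + 86.04 + 1030 = 1831 kmol/h.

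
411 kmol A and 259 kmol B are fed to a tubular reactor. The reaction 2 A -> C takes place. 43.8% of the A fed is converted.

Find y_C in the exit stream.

0.155

A reacted = 0.438 × 411 = 180 kmol; ν_A = −2, so ξ = 180/2 = 90.01 kmol.
Outlet amounts (n = n₀ + ν ξ):
  A: 411 − 2(90.01) = 231
  C: 0 + 1(90.01) = 90.01
  B: 259 (inert)
Total out = 580 kmol; y_C = 90.01 / 580 = 0.1552.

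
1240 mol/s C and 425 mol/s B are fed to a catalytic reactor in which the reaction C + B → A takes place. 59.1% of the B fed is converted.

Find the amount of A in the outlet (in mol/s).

B reacted = 0.591 × 425 = 251.2 mol/s; ν_B = −1, so ξ = 251.2/1 = 251.2 mol/s.
Outlet amounts (n = n₀ + ν ξ):
  C: 1240 − 1(251.2) = 988.8
  B: 425 − 1(251.2) = 173.8
  A: 0 + 1(251.2) = 251.2

251 mol/s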